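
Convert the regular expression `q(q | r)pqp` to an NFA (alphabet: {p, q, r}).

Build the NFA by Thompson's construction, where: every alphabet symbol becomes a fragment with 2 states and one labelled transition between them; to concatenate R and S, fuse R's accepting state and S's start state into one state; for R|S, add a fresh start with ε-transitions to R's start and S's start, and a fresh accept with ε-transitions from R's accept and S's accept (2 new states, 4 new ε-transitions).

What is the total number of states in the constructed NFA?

Bottom-up over the parse tree:
Each of the 6 symbol leaves contributes a 2-state fragment.
  q | r — 6 states
  q(q | r)pqp — 10 states

10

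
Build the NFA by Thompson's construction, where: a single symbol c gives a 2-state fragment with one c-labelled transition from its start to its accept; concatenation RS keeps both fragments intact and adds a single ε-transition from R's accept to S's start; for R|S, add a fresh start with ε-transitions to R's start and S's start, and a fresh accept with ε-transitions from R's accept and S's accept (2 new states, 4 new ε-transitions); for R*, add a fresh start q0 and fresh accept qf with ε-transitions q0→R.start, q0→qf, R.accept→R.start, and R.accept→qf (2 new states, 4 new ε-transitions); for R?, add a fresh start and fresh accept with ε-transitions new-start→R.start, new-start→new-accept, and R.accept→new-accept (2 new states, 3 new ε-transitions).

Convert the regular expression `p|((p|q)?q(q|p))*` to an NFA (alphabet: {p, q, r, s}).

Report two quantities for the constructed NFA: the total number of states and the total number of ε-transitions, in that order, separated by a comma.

22, 21

Building bottom-up:
Each of the 6 symbol leaves contributes 2 states and 0 ε-transitions.
  p|q → 6 states, 4 ε-transitions
  (p|q)? → 8 states, 7 ε-transitions
  q|p → 6 states, 4 ε-transitions
  (p|q)?q(q|p) → 16 states, 13 ε-transitions
  ((p|q)?q(q|p))* → 18 states, 17 ε-transitions
  p|((p|q)?q(q|p))* → 22 states, 21 ε-transitions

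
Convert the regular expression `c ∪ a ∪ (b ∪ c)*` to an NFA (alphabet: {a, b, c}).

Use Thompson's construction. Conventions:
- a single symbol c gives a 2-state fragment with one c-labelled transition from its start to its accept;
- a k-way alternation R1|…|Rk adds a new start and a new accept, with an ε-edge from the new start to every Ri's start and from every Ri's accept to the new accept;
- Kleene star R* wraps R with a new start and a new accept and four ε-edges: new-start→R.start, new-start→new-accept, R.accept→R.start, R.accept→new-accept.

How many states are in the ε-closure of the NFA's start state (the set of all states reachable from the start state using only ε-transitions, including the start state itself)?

9

Compute the ε-closure size of each fragment's start state recursively; a symbol fragment's start has no outgoing ε-edge, so its closure is just itself (size 1).
  b ∪ c : new start ε-reaches every alternative's start; none of them accept ε, so the new accept is not reached: C = 1 + 1 + 1 = 3
  (b ∪ c)* : new start has ε-edges to the inner start and to the new accept, so C = 2 + 3 = 5
  c ∪ a ∪ (b ∪ c)* : new start ε-reaches every alternative's start; at least one alternative accepts ε, so the union's new accept is reached too: C = 1 + 1 + 1 + 5 + 1 = 9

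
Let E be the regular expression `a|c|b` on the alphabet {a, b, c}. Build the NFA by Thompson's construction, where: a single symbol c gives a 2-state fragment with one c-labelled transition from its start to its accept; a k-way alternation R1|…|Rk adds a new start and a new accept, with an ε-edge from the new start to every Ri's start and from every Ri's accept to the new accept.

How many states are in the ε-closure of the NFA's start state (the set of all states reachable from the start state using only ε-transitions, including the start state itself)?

4

Compute the ε-closure size of each fragment's start state recursively; a symbol fragment's start has no outgoing ε-edge, so its closure is just itself (size 1).
  a|c|b → new start ε-reaches every alternative's start; none of them accept ε, so the new accept is not reached: C = 1 + 1 + 1 + 1 = 4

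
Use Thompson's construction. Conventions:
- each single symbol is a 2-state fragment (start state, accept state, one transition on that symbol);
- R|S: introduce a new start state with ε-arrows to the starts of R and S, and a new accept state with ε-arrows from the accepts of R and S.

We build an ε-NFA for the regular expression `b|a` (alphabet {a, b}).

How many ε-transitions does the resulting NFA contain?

By structural recursion:
Each of the 2 symbol leaves contributes 0 ε-transitions.
  b|a — 4 ε-transitions

4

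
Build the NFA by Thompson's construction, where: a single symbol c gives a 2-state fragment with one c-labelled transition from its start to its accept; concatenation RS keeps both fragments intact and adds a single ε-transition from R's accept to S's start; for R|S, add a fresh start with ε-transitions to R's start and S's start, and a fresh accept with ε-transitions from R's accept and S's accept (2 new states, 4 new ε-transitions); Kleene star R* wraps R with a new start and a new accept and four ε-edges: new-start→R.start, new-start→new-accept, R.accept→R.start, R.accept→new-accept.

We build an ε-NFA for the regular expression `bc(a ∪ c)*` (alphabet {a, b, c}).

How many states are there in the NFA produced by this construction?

12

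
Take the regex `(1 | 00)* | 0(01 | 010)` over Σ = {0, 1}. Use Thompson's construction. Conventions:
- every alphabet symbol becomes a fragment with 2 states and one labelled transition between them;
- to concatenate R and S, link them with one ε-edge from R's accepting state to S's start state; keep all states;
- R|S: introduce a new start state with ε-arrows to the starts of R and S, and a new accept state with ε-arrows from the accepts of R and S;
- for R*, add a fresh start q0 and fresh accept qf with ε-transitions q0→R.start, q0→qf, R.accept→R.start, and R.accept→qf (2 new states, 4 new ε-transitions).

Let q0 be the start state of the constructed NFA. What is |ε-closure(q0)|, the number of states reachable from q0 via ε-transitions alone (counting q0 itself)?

8

Let C(F) = |ε-closure(F.start)| within fragment F, and note whether F accepts ε. Symbol fragments have C = 1 and do not accept ε. Then:
  00 — same as the first factor's closure: |closure| = 1
  1 | 00 — new start ε-reaches every alternative's start; none of them accept ε, so the new accept is not reached: |closure| = 1 + 1 + 1 = 3
  (1 | 00)* — the star's fresh start ε-reaches both the body's start and the fresh accept: |closure| = 2 + 3 = 5
  01 — |closure| equals the left operand's closure size = 1 (its accept is not ε-reachable, so the closure stops there)
  010 — same as the first factor's closure: |closure| = 1
  01 | 010 — |closure| = 1 + 1 + 1 = 3 (the new accept is not ε-reachable since no branch accepts ε)
  0(01 | 010) — |closure| equals the left operand's closure size = 1 (its accept is not ε-reachable, so the closure stops there)
  (1 | 00)* | 0(01 | 010) — new start ε-reaches every alternative's start; at least one alternative accepts ε, so the union's new accept is reached too: |closure| = 1 + 5 + 1 + 1 = 8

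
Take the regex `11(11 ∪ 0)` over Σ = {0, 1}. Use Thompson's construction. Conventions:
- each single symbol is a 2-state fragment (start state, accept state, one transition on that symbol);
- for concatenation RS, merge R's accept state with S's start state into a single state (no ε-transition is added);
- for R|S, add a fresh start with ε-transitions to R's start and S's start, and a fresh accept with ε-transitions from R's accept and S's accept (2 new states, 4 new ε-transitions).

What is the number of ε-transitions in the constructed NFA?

4

Per subexpression:
Each of the 5 symbol leaves contributes 0 ε-transitions.
  11 — 0 ε-transitions
  11 ∪ 0 — 4 ε-transitions
  11(11 ∪ 0) — 4 ε-transitions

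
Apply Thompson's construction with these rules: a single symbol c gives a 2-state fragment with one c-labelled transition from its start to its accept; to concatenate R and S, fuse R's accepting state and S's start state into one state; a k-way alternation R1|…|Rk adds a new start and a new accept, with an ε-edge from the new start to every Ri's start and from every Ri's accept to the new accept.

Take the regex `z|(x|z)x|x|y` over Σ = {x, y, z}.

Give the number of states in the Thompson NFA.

Building bottom-up:
Each of the 6 symbol leaves contributes a 2-state fragment.
  x|z = 6 states
  (x|z)x = 7 states
  z|(x|z)x|x|y = 15 states

15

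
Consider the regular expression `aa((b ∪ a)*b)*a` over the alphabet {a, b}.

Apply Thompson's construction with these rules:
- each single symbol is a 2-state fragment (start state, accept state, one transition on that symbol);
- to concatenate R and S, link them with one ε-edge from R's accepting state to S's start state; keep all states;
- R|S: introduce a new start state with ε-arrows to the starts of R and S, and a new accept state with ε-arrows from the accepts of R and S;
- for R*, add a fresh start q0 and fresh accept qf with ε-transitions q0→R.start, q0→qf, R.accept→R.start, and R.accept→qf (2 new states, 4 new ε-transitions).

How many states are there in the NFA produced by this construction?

Bottom-up over the parse tree:
Each of the 6 symbol leaves contributes a 2-state fragment.
  b ∪ a : 6 states
  (b ∪ a)* : 8 states
  (b ∪ a)*b : 10 states
  ((b ∪ a)*b)* : 12 states
  aa((b ∪ a)*b)*a : 18 states

18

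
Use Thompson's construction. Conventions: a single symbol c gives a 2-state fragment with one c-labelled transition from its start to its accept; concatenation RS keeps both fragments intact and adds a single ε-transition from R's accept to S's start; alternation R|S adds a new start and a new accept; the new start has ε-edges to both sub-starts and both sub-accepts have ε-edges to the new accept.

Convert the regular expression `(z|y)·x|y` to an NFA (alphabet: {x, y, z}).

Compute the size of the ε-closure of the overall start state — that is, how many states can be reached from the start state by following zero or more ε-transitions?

5

Compute the ε-closure size of each fragment's start state recursively; a symbol fragment's start has no outgoing ε-edge, so its closure is just itself (size 1).
  z|y → new start ε-reaches every alternative's start; none of them accept ε, so the new accept is not reached: C = 1 + 1 + 1 = 3
  (z|y)·x → C equals the left operand's closure size = 3 (its accept is not ε-reachable, so the closure stops there)
  (z|y)·x|y → C = 1 + 3 + 1 = 5 (the new accept is not ε-reachable since no branch accepts ε)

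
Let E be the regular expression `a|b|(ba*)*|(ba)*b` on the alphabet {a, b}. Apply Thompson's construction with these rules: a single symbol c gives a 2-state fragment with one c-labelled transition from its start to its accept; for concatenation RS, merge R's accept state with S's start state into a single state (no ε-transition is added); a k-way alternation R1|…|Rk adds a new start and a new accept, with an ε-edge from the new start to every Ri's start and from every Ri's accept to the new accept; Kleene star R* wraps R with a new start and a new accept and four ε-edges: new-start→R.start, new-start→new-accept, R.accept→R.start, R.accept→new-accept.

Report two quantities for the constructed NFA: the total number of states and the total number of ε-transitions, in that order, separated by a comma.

By structural recursion:
Each of the 7 symbol leaves contributes 2 states and 0 ε-transitions.
  a* = 4 states, 4 ε-transitions
  ba* = 5 states, 4 ε-transitions
  (ba*)* = 7 states, 8 ε-transitions
  ba = 3 states, 0 ε-transitions
  (ba)* = 5 states, 4 ε-transitions
  (ba)*b = 6 states, 4 ε-transitions
  a|b|(ba*)*|(ba)*b = 19 states, 20 ε-transitions

19, 20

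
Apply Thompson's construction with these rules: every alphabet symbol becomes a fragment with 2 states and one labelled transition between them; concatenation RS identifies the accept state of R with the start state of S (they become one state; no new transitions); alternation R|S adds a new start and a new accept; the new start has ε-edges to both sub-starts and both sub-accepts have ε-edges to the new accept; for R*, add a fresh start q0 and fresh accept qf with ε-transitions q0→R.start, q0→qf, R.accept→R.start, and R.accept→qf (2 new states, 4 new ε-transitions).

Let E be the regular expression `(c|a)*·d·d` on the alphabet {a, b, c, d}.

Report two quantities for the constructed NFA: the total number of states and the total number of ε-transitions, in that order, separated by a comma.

By structural recursion:
Each of the 4 symbol leaves contributes 2 states and 0 ε-transitions.
  c|a : 6 states, 4 ε-transitions
  (c|a)* : 8 states, 8 ε-transitions
  (c|a)*·d·d : 10 states, 8 ε-transitions

10, 8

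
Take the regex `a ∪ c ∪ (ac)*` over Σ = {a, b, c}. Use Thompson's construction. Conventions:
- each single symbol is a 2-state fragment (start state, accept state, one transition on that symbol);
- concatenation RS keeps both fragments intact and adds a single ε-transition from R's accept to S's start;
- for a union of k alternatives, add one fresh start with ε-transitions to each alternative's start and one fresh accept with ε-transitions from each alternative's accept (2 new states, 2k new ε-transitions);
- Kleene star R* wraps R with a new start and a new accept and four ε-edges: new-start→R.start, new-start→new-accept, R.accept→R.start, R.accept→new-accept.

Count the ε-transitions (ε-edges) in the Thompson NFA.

11

Bottom-up over the parse tree:
Each of the 4 symbol leaves contributes 0 ε-transitions.
  ac → 1 ε-transition
  (ac)* → 5 ε-transitions
  a ∪ c ∪ (ac)* → 11 ε-transitions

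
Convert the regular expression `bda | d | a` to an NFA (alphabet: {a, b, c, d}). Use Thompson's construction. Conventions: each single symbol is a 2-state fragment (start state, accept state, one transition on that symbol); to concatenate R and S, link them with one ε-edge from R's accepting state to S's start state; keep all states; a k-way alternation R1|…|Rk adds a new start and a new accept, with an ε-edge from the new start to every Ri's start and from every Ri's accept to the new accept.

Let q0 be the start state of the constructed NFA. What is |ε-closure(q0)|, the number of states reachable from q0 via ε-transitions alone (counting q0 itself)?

4

Work bottom-up. For each fragment F, track |ε-closure(F.start)| and whether F's accept lies in that closure (i.e. whether F accepts ε). A single-symbol fragment has closure size 1 and does not accept ε.
  bda — same as the first factor's closure: |closure| = 1
  bda | d | a — |closure| = 1 + 1 + 1 + 1 = 4 (the new accept is not ε-reachable since no branch accepts ε)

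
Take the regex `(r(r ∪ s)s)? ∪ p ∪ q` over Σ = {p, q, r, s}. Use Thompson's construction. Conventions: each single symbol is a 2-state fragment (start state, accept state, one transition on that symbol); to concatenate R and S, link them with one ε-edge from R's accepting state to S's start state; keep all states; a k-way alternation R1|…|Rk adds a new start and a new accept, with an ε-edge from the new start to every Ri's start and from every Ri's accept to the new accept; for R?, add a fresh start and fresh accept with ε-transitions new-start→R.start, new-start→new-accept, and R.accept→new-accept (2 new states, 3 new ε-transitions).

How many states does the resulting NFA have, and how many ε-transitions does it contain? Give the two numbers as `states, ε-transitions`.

18, 15

Recursing over subexpressions:
Each of the 6 symbol leaves contributes 2 states and 0 ε-transitions.
  r ∪ s → 6 states, 4 ε-transitions
  r(r ∪ s)s → 10 states, 6 ε-transitions
  (r(r ∪ s)s)? → 12 states, 9 ε-transitions
  (r(r ∪ s)s)? ∪ p ∪ q → 18 states, 15 ε-transitions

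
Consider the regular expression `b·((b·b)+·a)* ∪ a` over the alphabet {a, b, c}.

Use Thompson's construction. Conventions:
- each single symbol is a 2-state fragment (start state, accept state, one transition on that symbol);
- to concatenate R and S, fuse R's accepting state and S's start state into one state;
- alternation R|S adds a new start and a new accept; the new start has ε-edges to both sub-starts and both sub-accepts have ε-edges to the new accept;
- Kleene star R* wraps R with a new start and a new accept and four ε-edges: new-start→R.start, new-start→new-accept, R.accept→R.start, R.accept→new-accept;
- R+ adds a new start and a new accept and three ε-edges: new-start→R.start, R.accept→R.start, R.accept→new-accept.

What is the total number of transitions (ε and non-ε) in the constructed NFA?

16

By structural recursion:
Each of the 5 symbol leaves contributes 1 transition (1 symbol, 0 ε).
  b·b — 2 transitions (2 symbol, 0 ε)
  (b·b)+ — 5 transitions (2 symbol, 3 ε)
  (b·b)+·a — 6 transitions (3 symbol, 3 ε)
  ((b·b)+·a)* — 10 transitions (3 symbol, 7 ε)
  b·((b·b)+·a)* — 11 transitions (4 symbol, 7 ε)
  b·((b·b)+·a)* ∪ a — 16 transitions (5 symbol, 11 ε)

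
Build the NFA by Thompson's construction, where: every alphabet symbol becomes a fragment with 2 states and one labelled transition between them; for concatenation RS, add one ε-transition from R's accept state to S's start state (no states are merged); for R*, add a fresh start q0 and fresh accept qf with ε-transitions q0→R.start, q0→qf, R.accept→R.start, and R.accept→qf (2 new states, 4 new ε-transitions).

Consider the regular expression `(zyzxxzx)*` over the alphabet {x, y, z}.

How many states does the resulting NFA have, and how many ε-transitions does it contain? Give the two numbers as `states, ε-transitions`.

16, 10

By structural recursion:
Each of the 7 symbol leaves contributes 2 states and 0 ε-transitions.
  zyzxxzx — 14 states, 6 ε-transitions
  (zyzxxzx)* — 16 states, 10 ε-transitions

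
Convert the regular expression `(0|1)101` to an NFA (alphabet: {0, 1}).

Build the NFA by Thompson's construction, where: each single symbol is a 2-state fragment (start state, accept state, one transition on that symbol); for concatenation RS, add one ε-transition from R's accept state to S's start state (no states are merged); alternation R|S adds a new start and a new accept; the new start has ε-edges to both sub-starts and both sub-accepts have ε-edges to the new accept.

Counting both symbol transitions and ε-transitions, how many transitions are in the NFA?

By structural recursion:
Each of the 5 symbol leaves contributes 1 transition (1 symbol, 0 ε).
  0|1 = 6 transitions (2 symbol, 4 ε)
  (0|1)101 = 12 transitions (5 symbol, 7 ε)

12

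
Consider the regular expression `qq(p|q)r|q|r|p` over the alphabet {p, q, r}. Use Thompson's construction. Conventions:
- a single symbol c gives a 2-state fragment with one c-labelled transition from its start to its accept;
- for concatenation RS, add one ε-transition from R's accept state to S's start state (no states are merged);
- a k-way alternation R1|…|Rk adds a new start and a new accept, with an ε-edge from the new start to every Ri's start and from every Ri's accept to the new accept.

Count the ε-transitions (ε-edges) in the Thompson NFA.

15

Building bottom-up:
Each of the 8 symbol leaves contributes 0 ε-transitions.
  p|q = 4 ε-transitions
  qq(p|q)r = 7 ε-transitions
  qq(p|q)r|q|r|p = 15 ε-transitions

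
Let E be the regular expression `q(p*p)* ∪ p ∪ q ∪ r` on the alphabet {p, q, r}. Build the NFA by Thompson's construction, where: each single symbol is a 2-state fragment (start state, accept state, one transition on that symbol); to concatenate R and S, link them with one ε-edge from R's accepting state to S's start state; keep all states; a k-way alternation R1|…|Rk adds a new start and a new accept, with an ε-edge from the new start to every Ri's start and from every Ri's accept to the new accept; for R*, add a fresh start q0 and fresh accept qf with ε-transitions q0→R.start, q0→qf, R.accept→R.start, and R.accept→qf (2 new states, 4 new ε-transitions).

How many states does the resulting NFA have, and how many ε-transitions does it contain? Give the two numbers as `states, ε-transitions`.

Recursing over subexpressions:
Each of the 6 symbol leaves contributes 2 states and 0 ε-transitions.
  p* — 4 states, 4 ε-transitions
  p*p — 6 states, 5 ε-transitions
  (p*p)* — 8 states, 9 ε-transitions
  q(p*p)* — 10 states, 10 ε-transitions
  q(p*p)* ∪ p ∪ q ∪ r — 18 states, 18 ε-transitions

18, 18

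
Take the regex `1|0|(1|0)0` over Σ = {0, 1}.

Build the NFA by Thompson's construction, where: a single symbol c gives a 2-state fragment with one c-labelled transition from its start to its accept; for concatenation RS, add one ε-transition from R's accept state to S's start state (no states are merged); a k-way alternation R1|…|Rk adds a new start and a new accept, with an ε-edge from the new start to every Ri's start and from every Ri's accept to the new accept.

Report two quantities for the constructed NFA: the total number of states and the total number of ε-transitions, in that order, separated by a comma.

14, 11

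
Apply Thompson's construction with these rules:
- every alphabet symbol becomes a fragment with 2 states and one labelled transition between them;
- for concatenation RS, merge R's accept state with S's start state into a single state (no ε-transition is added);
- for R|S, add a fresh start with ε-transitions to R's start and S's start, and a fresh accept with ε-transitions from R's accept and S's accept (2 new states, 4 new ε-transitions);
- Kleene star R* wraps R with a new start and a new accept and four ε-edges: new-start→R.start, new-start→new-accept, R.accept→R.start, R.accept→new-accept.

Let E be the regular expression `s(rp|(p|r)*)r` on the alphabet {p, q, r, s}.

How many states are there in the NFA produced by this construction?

Building bottom-up:
Each of the 6 symbol leaves contributes a 2-state fragment.
  rp = 3 states
  p|r = 6 states
  (p|r)* = 8 states
  rp|(p|r)* = 13 states
  s(rp|(p|r)*)r = 15 states

15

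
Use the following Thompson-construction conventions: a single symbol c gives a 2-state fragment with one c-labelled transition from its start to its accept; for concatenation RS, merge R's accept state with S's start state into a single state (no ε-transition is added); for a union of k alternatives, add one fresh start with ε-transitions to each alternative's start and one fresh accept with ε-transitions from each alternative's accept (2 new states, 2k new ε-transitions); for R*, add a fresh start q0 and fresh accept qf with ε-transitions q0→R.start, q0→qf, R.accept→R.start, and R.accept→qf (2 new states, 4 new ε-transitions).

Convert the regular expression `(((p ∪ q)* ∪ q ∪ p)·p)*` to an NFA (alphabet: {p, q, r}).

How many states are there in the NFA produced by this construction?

Bottom-up over the parse tree:
Each of the 5 symbol leaves contributes a 2-state fragment.
  p ∪ q = 6 states
  (p ∪ q)* = 8 states
  (p ∪ q)* ∪ q ∪ p = 14 states
  ((p ∪ q)* ∪ q ∪ p)·p = 15 states
  (((p ∪ q)* ∪ q ∪ p)·p)* = 17 states

17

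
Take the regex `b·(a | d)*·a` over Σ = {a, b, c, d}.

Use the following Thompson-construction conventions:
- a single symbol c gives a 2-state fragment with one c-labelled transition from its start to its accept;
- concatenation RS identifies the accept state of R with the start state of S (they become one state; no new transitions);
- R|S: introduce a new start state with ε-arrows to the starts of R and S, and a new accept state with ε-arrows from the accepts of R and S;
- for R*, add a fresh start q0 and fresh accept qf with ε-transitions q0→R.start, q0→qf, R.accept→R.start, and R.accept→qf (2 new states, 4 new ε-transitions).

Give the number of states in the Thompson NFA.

10

Recursing over subexpressions:
Each of the 4 symbol leaves contributes a 2-state fragment.
  a | d — 6 states
  (a | d)* — 8 states
  b·(a | d)*·a — 10 states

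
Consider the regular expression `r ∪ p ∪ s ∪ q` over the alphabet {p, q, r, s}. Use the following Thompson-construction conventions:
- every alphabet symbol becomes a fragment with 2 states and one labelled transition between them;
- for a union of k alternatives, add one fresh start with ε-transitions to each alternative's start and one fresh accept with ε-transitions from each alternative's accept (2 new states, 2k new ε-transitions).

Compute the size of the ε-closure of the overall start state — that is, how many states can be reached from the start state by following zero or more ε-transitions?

5

Let C(F) = |ε-closure(F.start)| within fragment F, and note whether F accepts ε. Symbol fragments have C = 1 and do not accept ε. Then:
  r ∪ p ∪ s ∪ q : new start ε-reaches every alternative's start; none of them accept ε, so the new accept is not reached: C = 1 + 1 + 1 + 1 + 1 = 5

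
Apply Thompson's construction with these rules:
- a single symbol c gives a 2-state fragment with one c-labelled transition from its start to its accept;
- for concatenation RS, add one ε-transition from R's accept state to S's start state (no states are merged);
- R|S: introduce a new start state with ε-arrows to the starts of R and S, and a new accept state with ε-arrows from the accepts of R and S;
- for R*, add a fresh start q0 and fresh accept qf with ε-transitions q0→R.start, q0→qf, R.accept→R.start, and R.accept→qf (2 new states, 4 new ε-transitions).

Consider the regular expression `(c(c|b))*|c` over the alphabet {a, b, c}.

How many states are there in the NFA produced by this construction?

Per subexpression:
Each of the 4 symbol leaves contributes a 2-state fragment.
  c|b — 6 states
  c(c|b) — 8 states
  (c(c|b))* — 10 states
  (c(c|b))*|c — 14 states

14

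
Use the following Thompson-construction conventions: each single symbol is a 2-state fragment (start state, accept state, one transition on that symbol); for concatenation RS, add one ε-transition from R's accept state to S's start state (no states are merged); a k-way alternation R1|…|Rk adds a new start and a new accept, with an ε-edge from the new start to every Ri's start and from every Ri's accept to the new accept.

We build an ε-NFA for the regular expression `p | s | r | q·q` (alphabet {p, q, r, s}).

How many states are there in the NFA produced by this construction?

Building bottom-up:
Each of the 5 symbol leaves contributes a 2-state fragment.
  q·q — 4 states
  p | s | r | q·q — 12 states

12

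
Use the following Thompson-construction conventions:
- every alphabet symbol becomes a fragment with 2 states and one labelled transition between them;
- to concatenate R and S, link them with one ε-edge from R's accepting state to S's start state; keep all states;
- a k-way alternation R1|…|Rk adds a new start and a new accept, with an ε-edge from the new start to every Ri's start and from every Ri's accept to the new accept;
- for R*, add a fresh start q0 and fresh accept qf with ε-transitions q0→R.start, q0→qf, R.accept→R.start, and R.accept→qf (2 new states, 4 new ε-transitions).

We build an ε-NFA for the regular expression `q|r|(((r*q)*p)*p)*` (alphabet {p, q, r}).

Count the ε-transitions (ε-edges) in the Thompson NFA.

Building bottom-up:
Each of the 6 symbol leaves contributes 0 ε-transitions.
  r* : 4 ε-transitions
  r*q : 5 ε-transitions
  (r*q)* : 9 ε-transitions
  (r*q)*p : 10 ε-transitions
  ((r*q)*p)* : 14 ε-transitions
  ((r*q)*p)*p : 15 ε-transitions
  (((r*q)*p)*p)* : 19 ε-transitions
  q|r|(((r*q)*p)*p)* : 25 ε-transitions

25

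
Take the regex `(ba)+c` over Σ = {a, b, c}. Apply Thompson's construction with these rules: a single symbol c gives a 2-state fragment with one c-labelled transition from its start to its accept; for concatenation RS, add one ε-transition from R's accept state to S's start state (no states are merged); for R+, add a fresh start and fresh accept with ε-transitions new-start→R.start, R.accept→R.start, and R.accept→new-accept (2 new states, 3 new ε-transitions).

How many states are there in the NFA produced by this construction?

8

By structural recursion:
Each of the 3 symbol leaves contributes a 2-state fragment.
  ba — 4 states
  (ba)+ — 6 states
  (ba)+c — 8 states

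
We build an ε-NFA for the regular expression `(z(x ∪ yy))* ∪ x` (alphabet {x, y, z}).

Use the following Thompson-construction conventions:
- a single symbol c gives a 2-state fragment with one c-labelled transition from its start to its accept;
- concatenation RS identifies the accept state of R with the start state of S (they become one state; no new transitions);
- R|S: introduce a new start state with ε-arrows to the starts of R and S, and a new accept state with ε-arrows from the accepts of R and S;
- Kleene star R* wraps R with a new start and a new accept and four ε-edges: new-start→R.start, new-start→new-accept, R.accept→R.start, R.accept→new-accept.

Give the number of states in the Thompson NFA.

14

Recursing over subexpressions:
Each of the 5 symbol leaves contributes a 2-state fragment.
  yy — 3 states
  x ∪ yy — 7 states
  z(x ∪ yy) — 8 states
  (z(x ∪ yy))* — 10 states
  (z(x ∪ yy))* ∪ x — 14 states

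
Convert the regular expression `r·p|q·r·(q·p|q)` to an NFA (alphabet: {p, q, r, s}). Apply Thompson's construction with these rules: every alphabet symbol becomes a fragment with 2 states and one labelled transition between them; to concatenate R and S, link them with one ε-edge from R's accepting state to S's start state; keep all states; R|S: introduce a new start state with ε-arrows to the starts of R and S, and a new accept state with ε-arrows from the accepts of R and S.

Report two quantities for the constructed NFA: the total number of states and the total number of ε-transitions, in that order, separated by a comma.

18, 12

By structural recursion:
Each of the 7 symbol leaves contributes 2 states and 0 ε-transitions.
  r·p : 4 states, 1 ε-transition
  q·p : 4 states, 1 ε-transition
  q·p|q : 8 states, 5 ε-transitions
  q·r·(q·p|q) : 12 states, 7 ε-transitions
  r·p|q·r·(q·p|q) : 18 states, 12 ε-transitions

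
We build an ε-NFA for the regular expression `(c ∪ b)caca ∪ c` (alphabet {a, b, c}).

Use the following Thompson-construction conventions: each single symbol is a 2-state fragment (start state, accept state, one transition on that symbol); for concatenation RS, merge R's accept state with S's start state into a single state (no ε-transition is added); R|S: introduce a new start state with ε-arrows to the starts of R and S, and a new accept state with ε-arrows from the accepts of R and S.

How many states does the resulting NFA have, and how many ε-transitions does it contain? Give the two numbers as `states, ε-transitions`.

By structural recursion:
Each of the 7 symbol leaves contributes 2 states and 0 ε-transitions.
  c ∪ b → 6 states, 4 ε-transitions
  (c ∪ b)caca → 10 states, 4 ε-transitions
  (c ∪ b)caca ∪ c → 14 states, 8 ε-transitions

14, 8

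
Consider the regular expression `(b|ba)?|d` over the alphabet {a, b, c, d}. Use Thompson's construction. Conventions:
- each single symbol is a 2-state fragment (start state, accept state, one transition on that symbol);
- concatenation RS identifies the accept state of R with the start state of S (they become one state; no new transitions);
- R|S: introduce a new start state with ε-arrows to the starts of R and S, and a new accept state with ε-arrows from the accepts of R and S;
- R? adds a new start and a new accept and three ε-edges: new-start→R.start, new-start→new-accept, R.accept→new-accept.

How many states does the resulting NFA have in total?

13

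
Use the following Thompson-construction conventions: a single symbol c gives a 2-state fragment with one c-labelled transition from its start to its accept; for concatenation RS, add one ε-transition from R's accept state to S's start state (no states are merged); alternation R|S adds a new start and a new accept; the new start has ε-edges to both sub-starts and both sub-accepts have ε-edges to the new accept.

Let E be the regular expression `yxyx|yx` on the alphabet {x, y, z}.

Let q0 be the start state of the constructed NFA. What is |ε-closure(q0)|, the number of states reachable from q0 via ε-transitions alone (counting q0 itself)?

3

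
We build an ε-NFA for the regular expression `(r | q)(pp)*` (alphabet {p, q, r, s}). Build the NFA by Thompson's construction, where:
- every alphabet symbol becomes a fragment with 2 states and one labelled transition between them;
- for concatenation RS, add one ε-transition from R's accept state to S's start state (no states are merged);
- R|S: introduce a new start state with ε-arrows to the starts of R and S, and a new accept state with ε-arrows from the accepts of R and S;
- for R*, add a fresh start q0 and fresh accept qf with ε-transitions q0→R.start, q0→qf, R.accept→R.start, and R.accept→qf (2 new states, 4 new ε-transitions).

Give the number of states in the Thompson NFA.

By structural recursion:
Each of the 4 symbol leaves contributes a 2-state fragment.
  r | q → 6 states
  pp → 4 states
  (pp)* → 6 states
  (r | q)(pp)* → 12 states

12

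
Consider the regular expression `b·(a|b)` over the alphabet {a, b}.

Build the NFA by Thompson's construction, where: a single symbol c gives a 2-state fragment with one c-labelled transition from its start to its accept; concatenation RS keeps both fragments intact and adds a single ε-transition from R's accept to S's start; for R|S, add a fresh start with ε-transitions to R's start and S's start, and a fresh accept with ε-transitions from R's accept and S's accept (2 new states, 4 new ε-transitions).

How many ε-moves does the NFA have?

5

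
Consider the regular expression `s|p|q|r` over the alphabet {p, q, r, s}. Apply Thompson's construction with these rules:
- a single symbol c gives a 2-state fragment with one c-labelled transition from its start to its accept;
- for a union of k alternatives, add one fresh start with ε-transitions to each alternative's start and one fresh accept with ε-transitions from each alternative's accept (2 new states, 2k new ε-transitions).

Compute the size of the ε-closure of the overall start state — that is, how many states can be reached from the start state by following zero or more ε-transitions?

5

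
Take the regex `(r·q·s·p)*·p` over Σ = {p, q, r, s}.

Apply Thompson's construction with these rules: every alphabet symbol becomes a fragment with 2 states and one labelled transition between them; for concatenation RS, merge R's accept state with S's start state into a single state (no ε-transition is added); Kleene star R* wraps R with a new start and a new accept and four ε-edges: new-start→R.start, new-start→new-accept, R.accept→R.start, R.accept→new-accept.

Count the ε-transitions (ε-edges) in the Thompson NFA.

4

Building bottom-up:
Each of the 5 symbol leaves contributes 0 ε-transitions.
  r·q·s·p — 0 ε-transitions
  (r·q·s·p)* — 4 ε-transitions
  (r·q·s·p)*·p — 4 ε-transitions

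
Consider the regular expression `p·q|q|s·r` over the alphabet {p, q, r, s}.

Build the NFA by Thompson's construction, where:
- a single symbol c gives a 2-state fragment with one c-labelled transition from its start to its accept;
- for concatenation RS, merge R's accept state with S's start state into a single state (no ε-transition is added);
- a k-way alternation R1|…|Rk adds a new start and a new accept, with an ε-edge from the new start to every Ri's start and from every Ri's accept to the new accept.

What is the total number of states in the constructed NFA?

10

By structural recursion:
Each of the 5 symbol leaves contributes a 2-state fragment.
  p·q → 3 states
  s·r → 3 states
  p·q|q|s·r → 10 states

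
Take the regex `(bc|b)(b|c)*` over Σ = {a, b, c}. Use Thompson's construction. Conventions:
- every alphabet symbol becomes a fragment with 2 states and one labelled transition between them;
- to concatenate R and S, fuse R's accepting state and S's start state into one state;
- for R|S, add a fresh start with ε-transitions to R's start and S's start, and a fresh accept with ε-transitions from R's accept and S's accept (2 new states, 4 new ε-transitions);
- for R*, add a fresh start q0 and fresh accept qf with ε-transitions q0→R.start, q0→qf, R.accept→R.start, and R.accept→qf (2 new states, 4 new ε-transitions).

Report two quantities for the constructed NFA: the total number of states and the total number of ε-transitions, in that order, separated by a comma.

Recursing over subexpressions:
Each of the 5 symbol leaves contributes 2 states and 0 ε-transitions.
  bc — 3 states, 0 ε-transitions
  bc|b — 7 states, 4 ε-transitions
  b|c — 6 states, 4 ε-transitions
  (b|c)* — 8 states, 8 ε-transitions
  (bc|b)(b|c)* — 14 states, 12 ε-transitions

14, 12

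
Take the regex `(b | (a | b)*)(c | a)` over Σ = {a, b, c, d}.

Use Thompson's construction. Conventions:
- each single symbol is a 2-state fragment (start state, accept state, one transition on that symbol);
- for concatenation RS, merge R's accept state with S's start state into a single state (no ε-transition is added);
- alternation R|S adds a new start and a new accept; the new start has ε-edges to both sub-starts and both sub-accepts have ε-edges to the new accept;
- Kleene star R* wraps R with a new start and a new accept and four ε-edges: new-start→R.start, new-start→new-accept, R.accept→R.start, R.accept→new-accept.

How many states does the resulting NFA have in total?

17

Recursing over subexpressions:
Each of the 5 symbol leaves contributes a 2-state fragment.
  a | b : 6 states
  (a | b)* : 8 states
  b | (a | b)* : 12 states
  c | a : 6 states
  (b | (a | b)*)(c | a) : 17 states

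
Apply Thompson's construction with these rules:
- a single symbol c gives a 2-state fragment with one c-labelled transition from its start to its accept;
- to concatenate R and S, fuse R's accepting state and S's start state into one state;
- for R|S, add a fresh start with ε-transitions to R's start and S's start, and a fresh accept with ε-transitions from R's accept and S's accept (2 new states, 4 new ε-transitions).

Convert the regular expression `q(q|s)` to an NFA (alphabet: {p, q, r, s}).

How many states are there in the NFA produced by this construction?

7

Recursing over subexpressions:
Each of the 3 symbol leaves contributes a 2-state fragment.
  q|s — 6 states
  q(q|s) — 7 states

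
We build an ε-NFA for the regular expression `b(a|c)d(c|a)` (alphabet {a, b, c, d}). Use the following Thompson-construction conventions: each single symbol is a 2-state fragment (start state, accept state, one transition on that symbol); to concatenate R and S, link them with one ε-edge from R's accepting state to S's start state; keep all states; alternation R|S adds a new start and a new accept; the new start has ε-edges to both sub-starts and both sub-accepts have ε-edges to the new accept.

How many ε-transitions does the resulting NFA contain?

11

Recursing over subexpressions:
Each of the 6 symbol leaves contributes 0 ε-transitions.
  a|c — 4 ε-transitions
  c|a — 4 ε-transitions
  b(a|c)d(c|a) — 11 ε-transitions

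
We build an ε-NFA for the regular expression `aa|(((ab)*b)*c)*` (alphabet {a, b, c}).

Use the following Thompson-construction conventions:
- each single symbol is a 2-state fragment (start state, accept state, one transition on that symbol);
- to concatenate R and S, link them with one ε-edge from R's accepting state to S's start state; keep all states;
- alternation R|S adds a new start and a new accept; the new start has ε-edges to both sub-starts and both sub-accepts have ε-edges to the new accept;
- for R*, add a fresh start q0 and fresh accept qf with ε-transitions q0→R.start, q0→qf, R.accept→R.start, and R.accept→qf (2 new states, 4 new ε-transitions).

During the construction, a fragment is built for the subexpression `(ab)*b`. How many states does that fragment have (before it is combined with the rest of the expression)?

8

Fragment for `(ab)*b`:
Each of the 3 symbol leaves contributes a 2-state fragment.
  ab — 4 states
  (ab)* — 6 states
  (ab)*b — 8 states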